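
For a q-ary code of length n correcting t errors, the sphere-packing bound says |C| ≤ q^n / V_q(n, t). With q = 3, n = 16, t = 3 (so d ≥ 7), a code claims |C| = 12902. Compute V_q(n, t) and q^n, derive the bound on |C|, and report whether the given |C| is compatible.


V_q(n, t) = 4993, q^n = 43046721, Hamming bound = 8621, |C| = 12902 > bound (violated).

Step 1: Compute V_q(n, t) = Σ_{j=0}^3 C(n, j) (q−1)^j.
  j = 0: C(16,0)·(2)^0 = 1·1 = 1.
  j = 1: C(16,1)·(2)^1 = 16·2 = 32.
  j = 2: C(16,2)·(2)^2 = 120·4 = 480.
  j = 3: C(16,3)·(2)^3 = 560·8 = 4480.
  V_q(n, t) = 1 + 32 + 480 + 4480 = 4993.
Step 2: q^n = 3^16 = 43046721.
Step 3: Hamming bound ⌊q^n / V_q(n,t)⌋ = ⌊43046721/4993⌋ = 8621.
Step 4: Compare |C| = 12902 to 8621: violated.
The claimed |C| lies above the Hamming bound, so no 3-ary code of length 16 with d ≥ 7 can have 12902 codewords.


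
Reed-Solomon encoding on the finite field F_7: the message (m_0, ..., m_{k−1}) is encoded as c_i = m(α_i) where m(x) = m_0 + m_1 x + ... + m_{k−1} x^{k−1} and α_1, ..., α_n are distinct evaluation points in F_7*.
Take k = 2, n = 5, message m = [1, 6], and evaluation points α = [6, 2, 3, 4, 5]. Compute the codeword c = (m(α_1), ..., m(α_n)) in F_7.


c = [2, 6, 5, 4, 3]

Message polynomial: m(x) = 1 + 6·x (mod 7).
For each evaluation point α_i, compute m(α_i) mod 7:
  α_1 = 6: Horner steps 6 → 2, so m(6) = 2.
  α_2 = 2: Horner steps 6 → 6, so m(2) = 6.
  α_3 = 3: Horner steps 6 → 5, so m(3) = 5.
  α_4 = 4: Horner steps 6 → 4, so m(4) = 4.
  α_5 = 5: Horner steps 6 → 3, so m(5) = 3.
Codeword c = [2, 6, 5, 4, 3] ∈ F_7^5.


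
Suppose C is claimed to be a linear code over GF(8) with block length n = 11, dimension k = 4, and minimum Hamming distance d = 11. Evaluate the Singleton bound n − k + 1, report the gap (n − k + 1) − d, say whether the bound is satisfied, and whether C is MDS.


Singleton RHS = n − k + 1 = 8, slack = -3, bound violated (no such code; not MDS).

Singleton bound: d ≤ n − k + 1.
Here n = 11, k = 4, so n − k + 1 = 8.
Given d = 11, check d ≤ 8: NO.
Slack = (n − k + 1) − d = -3.
The slack is negative: d = 11 exceeds n − k + 1 = 8 by 3, so the Singleton bound is violated and no linear [11, 4, 11]_8 code can exist. In particular it is not MDS (MDS requires d = n − k + 1 exactly).
Description: the claimed parameters are [11, 4, 11]_8; such a code would be impossible (violates the Singleton bound).


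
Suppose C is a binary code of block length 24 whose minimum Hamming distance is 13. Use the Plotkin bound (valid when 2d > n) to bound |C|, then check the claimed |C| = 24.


Plotkin bound M ≤ 12; given |C| = 24 > bound (violated).

Check applicability: 2d = 26, n = 24.
2d − n = 2 > 0, so Plotkin applies.
Compute d/(2d−n) = 13/2 ≈ 6.5000.
⌊d/(2d−n)⌋ = 6.
Plotkin bound: M ≤ 2·6 = 12.
Given |C| = 24, check: VIOLATED.
This |C| is above the Plotkin bound, so no binary code with n = 24, d = 13 and 24 codewords exists.


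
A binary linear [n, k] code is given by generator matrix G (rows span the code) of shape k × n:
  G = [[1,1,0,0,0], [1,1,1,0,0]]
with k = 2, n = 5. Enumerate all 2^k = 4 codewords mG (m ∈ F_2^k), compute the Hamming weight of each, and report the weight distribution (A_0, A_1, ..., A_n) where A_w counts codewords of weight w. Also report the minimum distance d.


Weight distribution: A_0 = 1, A_1 = 1, A_2 = 1, A_3 = 1. Minimum distance d = 1.

Enumerate all 2^2 = 4 messages m ∈ F_2^2.
For each, compute codeword c = mG in F_2^5, then tally its weight.
  m = 00 → c = 00000, weight = 0.
  m = 10 → c = 11000, weight = 2.
  m = 01 → c = 11100, weight = 3.
  m = 11 → c = 00100, weight = 1.
Tally weights:
  weight 0: 1 codewords.
  weight 1: 1 codewords.
  weight 2: 1 codewords.
  weight 3: 1 codewords.
Minimum distance d = smallest w > 0 with A_w > 0 = 1.
Sanity: Σ A_w = 4 = 2^2 = 4 ✓.


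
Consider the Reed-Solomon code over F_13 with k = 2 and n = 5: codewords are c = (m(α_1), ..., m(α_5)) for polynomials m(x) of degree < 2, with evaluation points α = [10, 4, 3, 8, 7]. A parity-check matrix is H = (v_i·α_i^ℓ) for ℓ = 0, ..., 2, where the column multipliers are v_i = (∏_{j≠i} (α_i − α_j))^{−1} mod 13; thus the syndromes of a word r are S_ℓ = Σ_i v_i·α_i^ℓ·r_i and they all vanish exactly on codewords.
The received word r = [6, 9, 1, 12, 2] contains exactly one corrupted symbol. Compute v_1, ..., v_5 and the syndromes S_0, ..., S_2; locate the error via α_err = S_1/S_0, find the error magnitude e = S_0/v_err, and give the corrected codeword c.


S = (4, 3, 12), error at position 2, error magnitude e = 11, c = [6, 11, 1, 12, 2].

Step 1: column multipliers v_i = (∏_{j≠i}(α_i − α_j))^{−1} mod 13.
  i = 1 (α = 10): (10−4)(10−3)(10−8)(10−7) = 6·7·2·3 = 252 ≡ 5, so v_1 = 5^{−1} = 8 (mod 13).
  i = 2 (α = 4): (4−10)(4−3)(4−8)(4−7) = (−6)·1·(−4)·(−3) = −72 ≡ 6, so v_2 = 6^{−1} = 11 (mod 13).
  i = 3 (α = 3): (3−10)(3−4)(3−8)(3−7) = (−7)·(−1)·(−5)·(−4) = 140 ≡ 10, so v_3 = 10^{−1} = 4 (mod 13).
  i = 4 (α = 8): (8−10)(8−4)(8−3)(8−7) = (−2)·4·5·1 = −40 ≡ 12, so v_4 = 12^{−1} = 12 (mod 13).
  i = 5 (α = 7): (7−10)(7−4)(7−3)(7−8) = (−3)·3·4·(−1) = 36 ≡ 10, so v_5 = 10^{−1} = 4 (mod 13).
  v = [8, 11, 4, 12, 4].
Step 2: syndromes of r = [6, 9, 1, 12, 2] (all sums mod 13).
  S_0 = Σ v_i r_i = 8·6 + 11·9 + 4·1 + 12·12 + 4·2 = 303 ≡ 4.
  S_1 = Σ v_i α_i r_i = 8·10·6 + 11·4·9 + 4·3·1 + 12·8·12 + 4·7·2 = 2096 ≡ 3.
  α_i^2 mod 13 = [9, 3, 9, 12, 10].
  S_2 = Σ v_i α_i^2 r_i = 8·9·6 + 11·3·9 + 4·9·1 + 12·12·12 + 4·10·2 = 2573 ≡ 12.
  S = (4, 3, 12) ≠ 0, so r is not a codeword (an error is present).
Step 3: locate the error. For a single error e at position i, S_ℓ = v_i·e·α_i^ℓ, so α_err = S_1/S_0.
  S_0^{−1} = 4^{−1} = 10 (mod 13), so α_err = 3·10 = 30 ≡ 4 = α_2. Error position i = 2.
  Consistency check: S_2/S_1 = 12·9 = 108 ≡ 4 = α_err ✓ (single-error assumption holds).
Step 4: error magnitude e = S_0/v_2 = S_0·∏_{j≠2}(α_2 − α_j) = 4·6 = 24 ≡ 11 (mod 13).
Step 5: correct position 2: c_2 = r_2 − e = 9 − 11 ≡ 11 (mod 13). Hence c = [6, 11, 1, 12, 2].
  Check: interpolating c through the α_i gives m(x) = 10 + 10·x (degree < 2) with m(α_i) = c_i for every i, so c is indeed a codeword.


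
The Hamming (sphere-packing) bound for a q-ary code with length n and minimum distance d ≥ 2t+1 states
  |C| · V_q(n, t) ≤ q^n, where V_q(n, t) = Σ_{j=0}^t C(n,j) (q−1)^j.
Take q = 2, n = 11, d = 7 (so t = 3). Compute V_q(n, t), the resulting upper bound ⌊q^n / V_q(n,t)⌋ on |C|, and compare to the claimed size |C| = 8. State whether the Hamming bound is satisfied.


V_q(n, t) = 232, q^n = 2048, Hamming bound = 8, |C| = 8 ≤ bound (satisfied).

Step 1: Compute V_q(n, t) = Σ_{j=0}^3 C(n, j) (q−1)^j.
  j = 0: C(11,0)·(1)^0 = 1·1 = 1.
  j = 1: C(11,1)·(1)^1 = 11·1 = 11.
  j = 2: C(11,2)·(1)^2 = 55·1 = 55.
  j = 3: C(11,3)·(1)^3 = 165·1 = 165.
  V_q(n, t) = 1 + 11 + 55 + 165 = 232.
Step 2: q^n = 2^11 = 2048.
Step 3: Hamming bound ⌊q^n / V_q(n,t)⌋ = ⌊2048/232⌋ = 8.
Step 4: Compare |C| = 8 to 8: satisfied.
The claimed |C| lies at the Hamming bound (tight).


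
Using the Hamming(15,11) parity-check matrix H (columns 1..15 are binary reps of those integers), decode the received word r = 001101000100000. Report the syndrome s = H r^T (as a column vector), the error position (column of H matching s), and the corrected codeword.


s = (1, 0, 1, 1)^T, error position = 11, corrected codeword c = 001101000110000

Compute s = H r^T mod 2 one row at a time:
  s_1 = 0 + 0 + 1 + 0 + 0 + 0 + 0 + 0 = 1 ≡ 1 (mod 2).
  s_2 = 1 + 0 + 1 + 0 + 0 + 0 + 0 + 0 = 2 ≡ 0 (mod 2).
  s_3 = 0 + 1 + 1 + 0 + 1 + 0 + 0 + 0 = 3 ≡ 1 (mod 2).
  s_4 = 0 + 1 + 0 + 0 + 0 + 0 + 0 + 0 = 1 ≡ 1 (mod 2).
s = (1, 0, 1, 1)^T — this equals column 11 of H (binary 1011), so error is at position 11.
Correct: flip bit 11 of r = 001101000100000 to get c = 001101000110000.


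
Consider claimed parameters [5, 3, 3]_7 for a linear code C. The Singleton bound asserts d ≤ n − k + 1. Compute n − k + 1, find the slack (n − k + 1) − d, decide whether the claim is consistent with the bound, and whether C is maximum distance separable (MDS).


Singleton RHS = n − k + 1 = 3, slack = 0, bound satisfied, MDS.

Singleton bound: d ≤ n − k + 1.
Here n = 5, k = 3, so n − k + 1 = 3.
Given d = 3, check d ≤ 3: YES.
Slack = (n − k + 1) − d = 0.
The code is MDS (slack = 0).
Description: the claimed parameters are [5, 3, 3]_7; such a code would be MDS (meets Singleton bound).


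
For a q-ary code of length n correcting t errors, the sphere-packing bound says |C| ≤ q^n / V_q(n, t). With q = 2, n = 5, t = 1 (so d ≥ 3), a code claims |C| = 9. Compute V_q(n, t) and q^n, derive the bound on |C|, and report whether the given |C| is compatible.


V_q(n, t) = 6, q^n = 32, Hamming bound = 5, |C| = 9 > bound (violated).

Step 1: Compute V_q(n, t) = Σ_{j=0}^1 C(n, j) (q−1)^j.
  j = 0: C(5,0)·(1)^0 = 1·1 = 1.
  j = 1: C(5,1)·(1)^1 = 5·1 = 5.
  V_q(n, t) = 1 + 5 = 6.
Step 2: q^n = 2^5 = 32.
Step 3: Hamming bound ⌊q^n / V_q(n,t)⌋ = ⌊32/6⌋ = 5.
Step 4: Compare |C| = 9 to 5: violated.
The claimed |C| lies above the Hamming bound, so no 2-ary code of length 5 with d ≥ 3 can have 9 codewords.


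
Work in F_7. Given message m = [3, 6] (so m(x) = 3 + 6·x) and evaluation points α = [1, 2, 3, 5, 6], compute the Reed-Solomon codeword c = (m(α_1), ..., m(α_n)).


c = [2, 1, 0, 5, 4]

Message polynomial: m(x) = 3 + 6·x (mod 7).
For each evaluation point α_i, compute m(α_i) mod 7:
  α_1 = 1: Horner steps 6 → 2, so m(1) = 2.
  α_2 = 2: Horner steps 6 → 1, so m(2) = 1.
  α_3 = 3: Horner steps 6 → 0, so m(3) = 0.
  α_4 = 5: Horner steps 6 → 5, so m(5) = 5.
  α_5 = 6: Horner steps 6 → 4, so m(6) = 4.
Codeword c = [2, 1, 0, 5, 4] ∈ F_7^5.


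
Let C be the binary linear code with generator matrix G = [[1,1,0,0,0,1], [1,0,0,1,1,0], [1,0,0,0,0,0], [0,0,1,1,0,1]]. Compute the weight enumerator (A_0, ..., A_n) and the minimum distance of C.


Weight distribution: A_0 = 1, A_1 = 1, A_2 = 2, A_3 = 6, A_4 = 5, A_5 = 1. Minimum distance d = 1.

Enumerate all 2^4 = 16 messages m ∈ F_2^4.
For each, compute codeword c = mG in F_2^6, then tally its weight.
  m = 0000 → c = 000000, weight = 0.
  m = 1000 → c = 110001, weight = 3.
  m = 0100 → c = 100110, weight = 3.
  m = 1100 → c = 010111, weight = 4.
  m = 0010 → c = 100000, weight = 1.
  m = 1010 → c = 010001, weight = 2.
  m = 0110 → c = 000110, weight = 2.
  m = 1110 → c = 110111, weight = 5.
  m = 0001 → c = 001101, weight = 3.
  m = 1001 → c = 111100, weight = 4.
  m = 0101 → c = 101011, weight = 4.
  m = 1101 → c = 011010, weight = 3.
  m = 0011 → c = 101101, weight = 4.
  m = 1011 → c = 011100, weight = 3.
  m = 0111 → c = 001011, weight = 3.
  m = 1111 → c = 111010, weight = 4.
Tally weights:
  weight 0: 1 codewords.
  weight 1: 1 codewords.
  weight 2: 2 codewords.
  weight 3: 6 codewords.
  weight 4: 5 codewords.
  weight 5: 1 codewords.
Minimum distance d = smallest w > 0 with A_w > 0 = 1.
Sanity: Σ A_w = 16 = 2^4 = 16 ✓.


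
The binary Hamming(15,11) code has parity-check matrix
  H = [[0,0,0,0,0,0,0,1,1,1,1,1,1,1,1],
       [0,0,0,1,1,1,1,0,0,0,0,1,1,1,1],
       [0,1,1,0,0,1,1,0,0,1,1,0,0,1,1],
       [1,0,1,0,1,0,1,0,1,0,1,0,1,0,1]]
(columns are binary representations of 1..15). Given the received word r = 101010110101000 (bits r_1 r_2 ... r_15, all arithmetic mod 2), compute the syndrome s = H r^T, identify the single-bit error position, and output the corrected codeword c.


s = (1, 1, 1, 0)^T, error position = 14, corrected codeword c = 101010110101010

Compute s = H r^T mod 2 one row at a time:
  s_1 = 1 + 0 + 1 + 0 + 1 + 0 + 0 + 0 = 3 ≡ 1 (mod 2).
  s_2 = 0 + 1 + 0 + 1 + 1 + 0 + 0 + 0 = 3 ≡ 1 (mod 2).
  s_3 = 0 + 1 + 0 + 1 + 1 + 0 + 0 + 0 = 3 ≡ 1 (mod 2).
  s_4 = 1 + 1 + 1 + 1 + 0 + 0 + 0 + 0 = 4 ≡ 0 (mod 2).
s = (1, 1, 1, 0)^T — this equals column 14 of H (binary 1110), so error is at position 14.
Correct: flip bit 14 of r = 101010110101000 to get c = 101010110101010.


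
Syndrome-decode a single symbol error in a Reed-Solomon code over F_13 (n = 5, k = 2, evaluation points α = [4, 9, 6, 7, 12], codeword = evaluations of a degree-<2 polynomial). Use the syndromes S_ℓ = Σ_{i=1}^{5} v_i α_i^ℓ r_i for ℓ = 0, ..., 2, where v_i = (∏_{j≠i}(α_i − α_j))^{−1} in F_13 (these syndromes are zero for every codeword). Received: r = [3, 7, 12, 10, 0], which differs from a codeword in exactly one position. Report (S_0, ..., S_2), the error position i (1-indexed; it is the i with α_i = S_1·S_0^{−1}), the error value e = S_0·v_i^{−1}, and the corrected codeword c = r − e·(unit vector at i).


S = (1, 9, 3), error at position 2, error magnitude e = 1, c = [3, 6, 12, 10, 0].

Step 1: column multipliers v_i = (∏_{j≠i}(α_i − α_j))^{−1} mod 13.
  i = 1 (α = 4): (4−9)(4−6)(4−7)(4−12) = (−5)·(−2)·(−3)·(−8) = 240 ≡ 6, so v_1 = 6^{−1} = 11 (mod 13).
  i = 2 (α = 9): (9−4)(9−6)(9−7)(9−12) = 5·3·2·(−3) = −90 ≡ 1, so v_2 = 1^{−1} = 1 (mod 13).
  i = 3 (α = 6): (6−4)(6−9)(6−7)(6−12) = 2·(−3)·(−1)·(−6) = −36 ≡ 3, so v_3 = 3^{−1} = 9 (mod 13).
  i = 4 (α = 7): (7−4)(7−9)(7−6)(7−12) = 3·(−2)·1·(−5) = 30 ≡ 4, so v_4 = 4^{−1} = 10 (mod 13).
  i = 5 (α = 12): (12−4)(12−9)(12−6)(12−7) = 8·3·6·5 = 720 ≡ 5, so v_5 = 5^{−1} = 8 (mod 13).
  v = [11, 1, 9, 10, 8].
Step 2: syndromes of r = [3, 7, 12, 10, 0] (all sums mod 13).
  S_0 = Σ v_i r_i = 11·3 + 1·7 + 9·12 + 10·10 + 8·0 = 248 ≡ 1.
  S_1 = Σ v_i α_i r_i = 11·4·3 + 1·9·7 + 9·6·12 + 10·7·10 + 8·12·0 = 1543 ≡ 9.
  α_i^2 mod 13 = [3, 3, 10, 10, 1].
  S_2 = Σ v_i α_i^2 r_i = 11·3·3 + 1·3·7 + 9·10·12 + 10·10·10 + 8·1·0 = 2200 ≡ 3.
  S = (1, 9, 3) ≠ 0, so r is not a codeword (an error is present).
Step 3: locate the error. For a single error e at position i, S_ℓ = v_i·e·α_i^ℓ, so α_err = S_1/S_0.
  S_0^{−1} = 1^{−1} = 1 (mod 13), so α_err = 9·1 = 9 ≡ 9 = α_2. Error position i = 2.
  Consistency check: S_2/S_1 = 3·3 = 9 ≡ 9 = α_err ✓ (single-error assumption holds).
Step 4: error magnitude e = S_0/v_2 = S_0·∏_{j≠2}(α_2 − α_j) = 1·1 = 1 ≡ 1 (mod 13).
Step 5: correct position 2: c_2 = r_2 − e = 7 − 1 ≡ 6 (mod 13). Hence c = [3, 6, 12, 10, 0].
  Check: interpolating c through the α_i gives m(x) = 11 + 11·x (degree < 2) with m(α_i) = c_i for every i, so c is indeed a codeword.


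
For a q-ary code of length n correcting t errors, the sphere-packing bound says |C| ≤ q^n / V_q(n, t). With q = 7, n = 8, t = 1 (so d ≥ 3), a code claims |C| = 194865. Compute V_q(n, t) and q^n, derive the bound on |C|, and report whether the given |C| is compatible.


V_q(n, t) = 49, q^n = 5764801, Hamming bound = 117649, |C| = 194865 > bound (violated).

Step 1: Compute V_q(n, t) = Σ_{j=0}^1 C(n, j) (q−1)^j.
  j = 0: C(8,0)·(6)^0 = 1·1 = 1.
  j = 1: C(8,1)·(6)^1 = 8·6 = 48.
  V_q(n, t) = 1 + 48 = 49.
Step 2: q^n = 7^8 = 5764801.
Step 3: Hamming bound ⌊q^n / V_q(n,t)⌋ = ⌊5764801/49⌋ = 117649.
Step 4: Compare |C| = 194865 to 117649: violated.
The claimed |C| lies above the Hamming bound, so no 7-ary code of length 8 with d ≥ 3 can have 194865 codewords.


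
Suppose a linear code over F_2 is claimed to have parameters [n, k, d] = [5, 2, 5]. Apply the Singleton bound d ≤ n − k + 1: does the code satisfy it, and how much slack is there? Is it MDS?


Singleton RHS = n − k + 1 = 4, slack = -1, bound violated (no such code; not MDS).

Singleton bound: d ≤ n − k + 1.
Here n = 5, k = 2, so n − k + 1 = 4.
Given d = 5, check d ≤ 4: NO.
Slack = (n − k + 1) − d = -1.
The slack is negative: d = 5 exceeds n − k + 1 = 4 by 1, so the Singleton bound is violated and no linear [5, 2, 5]_2 code can exist. In particular it is not MDS (MDS requires d = n − k + 1 exactly).
Description: the claimed parameters are [5, 2, 5]_2; such a code would be impossible (violates the Singleton bound).


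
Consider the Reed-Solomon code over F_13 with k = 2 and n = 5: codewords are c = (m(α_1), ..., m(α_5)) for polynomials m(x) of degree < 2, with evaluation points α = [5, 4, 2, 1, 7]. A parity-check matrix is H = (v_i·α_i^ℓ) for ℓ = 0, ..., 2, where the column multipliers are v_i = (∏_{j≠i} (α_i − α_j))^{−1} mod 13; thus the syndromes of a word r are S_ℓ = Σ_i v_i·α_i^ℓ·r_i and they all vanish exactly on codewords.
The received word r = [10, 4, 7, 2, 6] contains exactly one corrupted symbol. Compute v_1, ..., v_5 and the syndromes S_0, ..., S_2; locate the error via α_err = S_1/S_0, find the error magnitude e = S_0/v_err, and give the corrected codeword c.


S = (7, 9, 6), error at position 1, error magnitude e = 1, c = [9, 4, 7, 2, 6].

Step 1: column multipliers v_i = (∏_{j≠i}(α_i − α_j))^{−1} mod 13.
  i = 1 (α = 5): (5−4)(5−2)(5−1)(5−7) = 1·3·4·(−2) = −24 ≡ 2, so v_1 = 2^{−1} = 7 (mod 13).
  i = 2 (α = 4): (4−5)(4−2)(4−1)(4−7) = (−1)·2·3·(−3) = 18 ≡ 5, so v_2 = 5^{−1} = 8 (mod 13).
  i = 3 (α = 2): (2−5)(2−4)(2−1)(2−7) = (−3)·(−2)·1·(−5) = −30 ≡ 9, so v_3 = 9^{−1} = 3 (mod 13).
  i = 4 (α = 1): (1−5)(1−4)(1−2)(1−7) = (−4)·(−3)·(−1)·(−6) = 72 ≡ 7, so v_4 = 7^{−1} = 2 (mod 13).
  i = 5 (α = 7): (7−5)(7−4)(7−2)(7−1) = 2·3·5·6 = 180 ≡ 11, so v_5 = 11^{−1} = 6 (mod 13).
  v = [7, 8, 3, 2, 6].
Step 2: syndromes of r = [10, 4, 7, 2, 6] (all sums mod 13).
  S_0 = Σ v_i r_i = 7·10 + 8·4 + 3·7 + 2·2 + 6·6 = 163 ≡ 7.
  S_1 = Σ v_i α_i r_i = 7·5·10 + 8·4·4 + 3·2·7 + 2·1·2 + 6·7·6 = 776 ≡ 9.
  α_i^2 mod 13 = [12, 3, 4, 1, 10].
  S_2 = Σ v_i α_i^2 r_i = 7·12·10 + 8·3·4 + 3·4·7 + 2·1·2 + 6·10·6 = 1384 ≡ 6.
  S = (7, 9, 6) ≠ 0, so r is not a codeword (an error is present).
Step 3: locate the error. For a single error e at position i, S_ℓ = v_i·e·α_i^ℓ, so α_err = S_1/S_0.
  S_0^{−1} = 7^{−1} = 2 (mod 13), so α_err = 9·2 = 18 ≡ 5 = α_1. Error position i = 1.
  Consistency check: S_2/S_1 = 6·3 = 18 ≡ 5 = α_err ✓ (single-error assumption holds).
Step 4: error magnitude e = S_0/v_1 = S_0·∏_{j≠1}(α_1 − α_j) = 7·2 = 14 ≡ 1 (mod 13).
Step 5: correct position 1: c_1 = r_1 − e = 10 − 1 ≡ 9 (mod 13). Hence c = [9, 4, 7, 2, 6].
  Check: interpolating c through the α_i gives m(x) = 10 + 5·x (degree < 2) with m(α_i) = c_i for every i, so c is indeed a codeword.


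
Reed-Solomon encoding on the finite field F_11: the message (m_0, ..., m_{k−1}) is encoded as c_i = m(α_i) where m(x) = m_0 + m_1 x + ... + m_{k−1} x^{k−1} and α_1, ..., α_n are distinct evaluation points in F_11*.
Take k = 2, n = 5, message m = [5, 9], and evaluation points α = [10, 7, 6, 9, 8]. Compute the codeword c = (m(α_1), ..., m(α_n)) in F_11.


c = [7, 2, 4, 9, 0]

Message polynomial: m(x) = 5 + 9·x (mod 11).
For each evaluation point α_i, compute m(α_i) mod 11:
  α_1 = 10: Horner steps 9 → 7, so m(10) = 7.
  α_2 = 7: Horner steps 9 → 2, so m(7) = 2.
  α_3 = 6: Horner steps 9 → 4, so m(6) = 4.
  α_4 = 9: Horner steps 9 → 9, so m(9) = 9.
  α_5 = 8: Horner steps 9 → 0, so m(8) = 0.
Codeword c = [7, 2, 4, 9, 0] ∈ F_11^5.


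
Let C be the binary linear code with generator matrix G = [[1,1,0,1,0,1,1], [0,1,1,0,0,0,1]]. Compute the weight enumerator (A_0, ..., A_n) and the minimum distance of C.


Weight distribution: A_0 = 1, A_3 = 1, A_4 = 1, A_5 = 1. Minimum distance d = 3.

Enumerate all 2^2 = 4 messages m ∈ F_2^2.
For each, compute codeword c = mG in F_2^7, then tally its weight.
  m = 00 → c = 0000000, weight = 0.
  m = 10 → c = 1101011, weight = 5.
  m = 01 → c = 0110001, weight = 3.
  m = 11 → c = 1011010, weight = 4.
Tally weights:
  weight 0: 1 codewords.
  weight 3: 1 codewords.
  weight 4: 1 codewords.
  weight 5: 1 codewords.
Minimum distance d = smallest w > 0 with A_w > 0 = 3.
Sanity: Σ A_w = 4 = 2^2 = 4 ✓.


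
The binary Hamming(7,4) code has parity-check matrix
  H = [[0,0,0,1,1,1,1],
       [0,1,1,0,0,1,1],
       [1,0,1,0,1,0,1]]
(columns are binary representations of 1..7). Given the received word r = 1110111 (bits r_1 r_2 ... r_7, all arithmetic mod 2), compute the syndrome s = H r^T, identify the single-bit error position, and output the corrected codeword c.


s = (1, 0, 0)^T, error position = 4, corrected codeword c = 1111111

Compute s = H r^T mod 2 one row at a time:
  s_1 = 0 + 1 + 1 + 1 = 3 ≡ 1 (mod 2).
  s_2 = 1 + 1 + 1 + 1 = 4 ≡ 0 (mod 2).
  s_3 = 1 + 1 + 1 + 1 = 4 ≡ 0 (mod 2).
s = (1, 0, 0)^T — this equals column 4 of H (binary 100), so error is at position 4.
Correct: flip bit 4 of r = 1110111 to get c = 1111111.


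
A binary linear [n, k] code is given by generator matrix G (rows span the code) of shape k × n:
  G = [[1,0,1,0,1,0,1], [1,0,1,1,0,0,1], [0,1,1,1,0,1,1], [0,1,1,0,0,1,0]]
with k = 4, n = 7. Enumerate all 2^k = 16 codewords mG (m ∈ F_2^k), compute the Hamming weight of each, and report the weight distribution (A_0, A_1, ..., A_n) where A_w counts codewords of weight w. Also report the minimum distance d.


Weight distribution: A_0 = 1, A_2 = 4, A_3 = 2, A_4 = 3, A_5 = 6. Minimum distance d = 2.

Enumerate all 2^4 = 16 messages m ∈ F_2^4.
For each, compute codeword c = mG in F_2^7, then tally its weight.
  m = 0000 → c = 0000000, weight = 0.
  m = 1000 → c = 1010101, weight = 4.
  m = 0100 → c = 1011001, weight = 4.
  m = 1100 → c = 0001100, weight = 2.
  m = 0010 → c = 0111011, weight = 5.
  m = 1010 → c = 1101110, weight = 5.
  m = 0110 → c = 1100010, weight = 3.
  m = 1110 → c = 0110111, weight = 5.
  m = 0001 → c = 0110010, weight = 3.
  m = 1001 → c = 1100111, weight = 5.
  m = 0101 → c = 1101011, weight = 5.
  m = 1101 → c = 0111110, weight = 5.
  m = 0011 → c = 0001001, weight = 2.
  m = 1011 → c = 1011100, weight = 4.
  m = 0111 → c = 1010000, weight = 2.
  m = 1111 → c = 0000101, weight = 2.
Tally weights:
  weight 0: 1 codewords.
  weight 2: 4 codewords.
  weight 3: 2 codewords.
  weight 4: 3 codewords.
  weight 5: 6 codewords.
Minimum distance d = smallest w > 0 with A_w > 0 = 2.
Sanity: Σ A_w = 16 = 2^4 = 16 ✓.


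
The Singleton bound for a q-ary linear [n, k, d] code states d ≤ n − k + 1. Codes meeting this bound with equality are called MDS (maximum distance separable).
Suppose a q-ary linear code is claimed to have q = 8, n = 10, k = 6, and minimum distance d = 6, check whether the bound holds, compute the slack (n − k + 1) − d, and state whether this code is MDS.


Singleton RHS = n − k + 1 = 5, slack = -1, bound violated (no such code; not MDS).

Singleton bound: d ≤ n − k + 1.
Here n = 10, k = 6, so n − k + 1 = 5.
Given d = 6, check d ≤ 5: NO.
Slack = (n − k + 1) − d = -1.
The slack is negative: d = 6 exceeds n − k + 1 = 5 by 1, so the Singleton bound is violated and no linear [10, 6, 6]_8 code can exist. In particular it is not MDS (MDS requires d = n − k + 1 exactly).
Description: the claimed parameters are [10, 6, 6]_8; such a code would be impossible (violates the Singleton bound).


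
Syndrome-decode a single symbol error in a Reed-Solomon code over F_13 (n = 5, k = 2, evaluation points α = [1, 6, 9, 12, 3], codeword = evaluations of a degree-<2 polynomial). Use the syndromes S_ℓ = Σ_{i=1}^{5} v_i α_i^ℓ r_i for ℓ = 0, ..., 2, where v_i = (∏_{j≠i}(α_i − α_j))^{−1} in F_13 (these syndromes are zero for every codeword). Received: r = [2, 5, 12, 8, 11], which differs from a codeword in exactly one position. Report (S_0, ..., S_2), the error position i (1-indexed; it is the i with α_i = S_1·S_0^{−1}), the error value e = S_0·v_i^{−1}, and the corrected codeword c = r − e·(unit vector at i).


S = (2, 11, 2), error at position 4, error magnitude e = 2, c = [2, 5, 12, 6, 11].

Step 1: column multipliers v_i = (∏_{j≠i}(α_i − α_j))^{−1} mod 13.
  i = 1 (α = 1): (1−6)(1−9)(1−12)(1−3) = (−5)·(−8)·(−11)·(−2) = 880 ≡ 9, so v_1 = 9^{−1} = 3 (mod 13).
  i = 2 (α = 6): (6−1)(6−9)(6−12)(6−3) = 5·(−3)·(−6)·3 = 270 ≡ 10, so v_2 = 10^{−1} = 4 (mod 13).
  i = 3 (α = 9): (9−1)(9−6)(9−12)(9−3) = 8·3·(−3)·6 = −432 ≡ 10, so v_3 = 10^{−1} = 4 (mod 13).
  i = 4 (α = 12): (12−1)(12−6)(12−9)(12−3) = 11·6·3·9 = 1782 ≡ 1, so v_4 = 1^{−1} = 1 (mod 13).
  i = 5 (α = 3): (3−1)(3−6)(3−9)(3−12) = 2·(−3)·(−6)·(−9) = −324 ≡ 1, so v_5 = 1^{−1} = 1 (mod 13).
  v = [3, 4, 4, 1, 1].
Step 2: syndromes of r = [2, 5, 12, 8, 11] (all sums mod 13).
  S_0 = Σ v_i r_i = 3·2 + 4·5 + 4·12 + 1·8 + 1·11 = 93 ≡ 2.
  S_1 = Σ v_i α_i r_i = 3·1·2 + 4·6·5 + 4·9·12 + 1·12·8 + 1·3·11 = 687 ≡ 11.
  α_i^2 mod 13 = [1, 10, 3, 1, 9].
  S_2 = Σ v_i α_i^2 r_i = 3·1·2 + 4·10·5 + 4·3·12 + 1·1·8 + 1·9·11 = 457 ≡ 2.
  S = (2, 11, 2) ≠ 0, so r is not a codeword (an error is present).
Step 3: locate the error. For a single error e at position i, S_ℓ = v_i·e·α_i^ℓ, so α_err = S_1/S_0.
  S_0^{−1} = 2^{−1} = 7 (mod 13), so α_err = 11·7 = 77 ≡ 12 = α_4. Error position i = 4.
  Consistency check: S_2/S_1 = 2·6 = 12 ≡ 12 = α_err ✓ (single-error assumption holds).
Step 4: error magnitude e = S_0/v_4 = S_0·∏_{j≠4}(α_4 − α_j) = 2·1 = 2 ≡ 2 (mod 13).
Step 5: correct position 4: c_4 = r_4 − e = 8 − 2 ≡ 6 (mod 13). Hence c = [2, 5, 12, 6, 11].
  Check: interpolating c through the α_i gives m(x) = 4 + 11·x (degree < 2) with m(α_i) = c_i for every i, so c is indeed a codeword.


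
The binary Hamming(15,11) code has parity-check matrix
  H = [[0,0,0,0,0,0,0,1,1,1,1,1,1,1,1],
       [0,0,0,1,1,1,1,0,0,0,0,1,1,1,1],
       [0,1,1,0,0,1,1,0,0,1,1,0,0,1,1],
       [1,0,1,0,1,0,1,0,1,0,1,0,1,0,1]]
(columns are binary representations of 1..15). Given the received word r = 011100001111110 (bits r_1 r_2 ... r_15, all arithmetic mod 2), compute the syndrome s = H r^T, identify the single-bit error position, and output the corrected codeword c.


s = (0, 0, 1, 0)^T, error position = 2, corrected codeword c = 001100001111110

Compute s = H r^T mod 2 one row at a time:
  s_1 = 0 + 1 + 1 + 1 + 1 + 1 + 1 + 0 = 6 ≡ 0 (mod 2).
  s_2 = 1 + 0 + 0 + 0 + 1 + 1 + 1 + 0 = 4 ≡ 0 (mod 2).
  s_3 = 1 + 1 + 0 + 0 + 1 + 1 + 1 + 0 = 5 ≡ 1 (mod 2).
  s_4 = 0 + 1 + 0 + 0 + 1 + 1 + 1 + 0 = 4 ≡ 0 (mod 2).
s = (0, 0, 1, 0)^T — this equals column 2 of H (binary 0010), so error is at position 2.
Correct: flip bit 2 of r = 011100001111110 to get c = 001100001111110.


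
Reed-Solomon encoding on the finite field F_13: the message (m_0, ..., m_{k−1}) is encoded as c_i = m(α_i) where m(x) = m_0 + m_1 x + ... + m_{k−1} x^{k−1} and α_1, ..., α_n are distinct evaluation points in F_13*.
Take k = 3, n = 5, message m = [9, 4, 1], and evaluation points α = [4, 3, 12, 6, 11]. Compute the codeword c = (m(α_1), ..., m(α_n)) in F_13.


c = [2, 4, 6, 4, 5]

Message polynomial: m(x) = 9 + 4·x + 1·x^2 (mod 13).
For each evaluation point α_i, compute m(α_i) mod 13:
  α_1 = 4: Horner steps 1 → 8 → 2, so m(4) = 2.
  α_2 = 3: Horner steps 1 → 7 → 4, so m(3) = 4.
  α_3 = 12: Horner steps 1 → 3 → 6, so m(12) = 6.
  α_4 = 6: Horner steps 1 → 10 → 4, so m(6) = 4.
  α_5 = 11: Horner steps 1 → 2 → 5, so m(11) = 5.
Codeword c = [2, 4, 6, 4, 5] ∈ F_13^5.


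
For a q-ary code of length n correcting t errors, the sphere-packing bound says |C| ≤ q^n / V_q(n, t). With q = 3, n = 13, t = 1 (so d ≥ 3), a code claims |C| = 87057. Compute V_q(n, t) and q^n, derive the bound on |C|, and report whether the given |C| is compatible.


V_q(n, t) = 27, q^n = 1594323, Hamming bound = 59049, |C| = 87057 > bound (violated).

Step 1: Compute V_q(n, t) = Σ_{j=0}^1 C(n, j) (q−1)^j.
  j = 0: C(13,0)·(2)^0 = 1·1 = 1.
  j = 1: C(13,1)·(2)^1 = 13·2 = 26.
  V_q(n, t) = 1 + 26 = 27.
Step 2: q^n = 3^13 = 1594323.
Step 3: Hamming bound ⌊q^n / V_q(n,t)⌋ = ⌊1594323/27⌋ = 59049.
Step 4: Compare |C| = 87057 to 59049: violated.
The claimed |C| lies above the Hamming bound, so no 3-ary code of length 13 with d ≥ 3 can have 87057 codewords.


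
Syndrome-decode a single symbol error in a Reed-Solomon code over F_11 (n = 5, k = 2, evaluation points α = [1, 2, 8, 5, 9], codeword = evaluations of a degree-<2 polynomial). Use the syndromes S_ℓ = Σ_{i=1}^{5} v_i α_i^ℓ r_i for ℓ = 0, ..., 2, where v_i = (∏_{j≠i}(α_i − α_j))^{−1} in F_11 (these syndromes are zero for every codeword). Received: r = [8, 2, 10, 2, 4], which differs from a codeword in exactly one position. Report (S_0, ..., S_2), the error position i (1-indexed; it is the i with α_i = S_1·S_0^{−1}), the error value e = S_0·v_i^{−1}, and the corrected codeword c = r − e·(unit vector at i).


S = (7, 2, 10), error at position 4, error magnitude e = 7, c = [8, 2, 10, 6, 4].

Step 1: column multipliers v_i = (∏_{j≠i}(α_i − α_j))^{−1} mod 11.
  i = 1 (α = 1): (1−2)(1−8)(1−5)(1−9) = (−1)·(−7)·(−4)·(−8) = 224 ≡ 4, so v_1 = 4^{−1} = 3 (mod 11).
  i = 2 (α = 2): (2−1)(2−8)(2−5)(2−9) = 1·(−6)·(−3)·(−7) = −126 ≡ 6, so v_2 = 6^{−1} = 2 (mod 11).
  i = 3 (α = 8): (8−1)(8−2)(8−5)(8−9) = 7·6·3·(−1) = −126 ≡ 6, so v_3 = 6^{−1} = 2 (mod 11).
  i = 4 (α = 5): (5−1)(5−2)(5−8)(5−9) = 4·3·(−3)·(−4) = 144 ≡ 1, so v_4 = 1^{−1} = 1 (mod 11).
  i = 5 (α = 9): (9−1)(9−2)(9−8)(9−5) = 8·7·1·4 = 224 ≡ 4, so v_5 = 4^{−1} = 3 (mod 11).
  v = [3, 2, 2, 1, 3].
Step 2: syndromes of r = [8, 2, 10, 2, 4] (all sums mod 11).
  S_0 = Σ v_i r_i = 3·8 + 2·2 + 2·10 + 1·2 + 3·4 = 62 ≡ 7.
  S_1 = Σ v_i α_i r_i = 3·1·8 + 2·2·2 + 2·8·10 + 1·5·2 + 3·9·4 = 310 ≡ 2.
  α_i^2 mod 11 = [1, 4, 9, 3, 4].
  S_2 = Σ v_i α_i^2 r_i = 3·1·8 + 2·4·2 + 2·9·10 + 1·3·2 + 3·4·4 = 274 ≡ 10.
  S = (7, 2, 10) ≠ 0, so r is not a codeword (an error is present).
Step 3: locate the error. For a single error e at position i, S_ℓ = v_i·e·α_i^ℓ, so α_err = S_1/S_0.
  S_0^{−1} = 7^{−1} = 8 (mod 11), so α_err = 2·8 = 16 ≡ 5 = α_4. Error position i = 4.
  Consistency check: S_2/S_1 = 10·6 = 60 ≡ 5 = α_err ✓ (single-error assumption holds).
Step 4: error magnitude e = S_0/v_4 = S_0·∏_{j≠4}(α_4 − α_j) = 7·1 = 7 ≡ 7 (mod 11).
Step 5: correct position 4: c_4 = r_4 − e = 2 − 7 ≡ 6 (mod 11). Hence c = [8, 2, 10, 6, 4].
  Check: interpolating c through the α_i gives m(x) = 3 + 5·x (degree < 2) with m(α_i) = c_i for every i, so c is indeed a codeword.


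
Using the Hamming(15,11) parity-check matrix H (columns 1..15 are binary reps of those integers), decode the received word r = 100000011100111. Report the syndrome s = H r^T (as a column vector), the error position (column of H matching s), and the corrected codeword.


s = (0, 1, 1, 0)^T, error position = 6, corrected codeword c = 100001011100111

Compute s = H r^T mod 2 one row at a time:
  s_1 = 1 + 1 + 1 + 0 + 0 + 1 + 1 + 1 = 6 ≡ 0 (mod 2).
  s_2 = 0 + 0 + 0 + 0 + 0 + 1 + 1 + 1 = 3 ≡ 1 (mod 2).
  s_3 = 0 + 0 + 0 + 0 + 1 + 0 + 1 + 1 = 3 ≡ 1 (mod 2).
  s_4 = 1 + 0 + 0 + 0 + 1 + 0 + 1 + 1 = 4 ≡ 0 (mod 2).
s = (0, 1, 1, 0)^T — this equals column 6 of H (binary 0110), so error is at position 6.
Correct: flip bit 6 of r = 100000011100111 to get c = 100001011100111.


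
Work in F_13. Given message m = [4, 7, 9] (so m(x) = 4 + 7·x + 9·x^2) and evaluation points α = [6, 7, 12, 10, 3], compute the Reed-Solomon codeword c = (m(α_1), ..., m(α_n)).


c = [6, 0, 6, 12, 2]

Message polynomial: m(x) = 4 + 7·x + 9·x^2 (mod 13).
For each evaluation point α_i, compute m(α_i) mod 13:
  α_1 = 6: Horner steps 9 → 9 → 6, so m(6) = 6.
  α_2 = 7: Horner steps 9 → 5 → 0, so m(7) = 0.
  α_3 = 12: Horner steps 9 → 11 → 6, so m(12) = 6.
  α_4 = 10: Horner steps 9 → 6 → 12, so m(10) = 12.
  α_5 = 3: Horner steps 9 → 8 → 2, so m(3) = 2.
Codeword c = [6, 0, 6, 12, 2] ∈ F_13^5.


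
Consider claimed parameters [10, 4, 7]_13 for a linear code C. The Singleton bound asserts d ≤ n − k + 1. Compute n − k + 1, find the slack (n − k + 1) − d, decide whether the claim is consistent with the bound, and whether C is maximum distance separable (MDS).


Singleton RHS = n − k + 1 = 7, slack = 0, bound satisfied, MDS.

Singleton bound: d ≤ n − k + 1.
Here n = 10, k = 4, so n − k + 1 = 7.
Given d = 7, check d ≤ 7: YES.
Slack = (n − k + 1) − d = 0.
The code is MDS (slack = 0).
Description: the claimed parameters are [10, 4, 7]_13; such a code would be MDS (meets Singleton bound).


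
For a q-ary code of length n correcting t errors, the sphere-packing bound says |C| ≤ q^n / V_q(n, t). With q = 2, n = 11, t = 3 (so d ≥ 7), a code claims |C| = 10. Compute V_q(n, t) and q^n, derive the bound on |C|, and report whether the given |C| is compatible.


V_q(n, t) = 232, q^n = 2048, Hamming bound = 8, |C| = 10 > bound (violated).

Step 1: Compute V_q(n, t) = Σ_{j=0}^3 C(n, j) (q−1)^j.
  j = 0: C(11,0)·(1)^0 = 1·1 = 1.
  j = 1: C(11,1)·(1)^1 = 11·1 = 11.
  j = 2: C(11,2)·(1)^2 = 55·1 = 55.
  j = 3: C(11,3)·(1)^3 = 165·1 = 165.
  V_q(n, t) = 1 + 11 + 55 + 165 = 232.
Step 2: q^n = 2^11 = 2048.
Step 3: Hamming bound ⌊q^n / V_q(n,t)⌋ = ⌊2048/232⌋ = 8.
Step 4: Compare |C| = 10 to 8: violated.
The claimed |C| lies above the Hamming bound, so no 2-ary code of length 11 with d ≥ 7 can have 10 codewords.


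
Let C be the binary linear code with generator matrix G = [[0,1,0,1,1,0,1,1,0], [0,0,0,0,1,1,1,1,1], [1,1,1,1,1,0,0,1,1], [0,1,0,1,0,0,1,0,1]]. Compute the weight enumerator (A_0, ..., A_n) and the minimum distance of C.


Weight distribution: A_0 = 1, A_2 = 1, A_3 = 1, A_4 = 5, A_5 = 5, A_6 = 1, A_7 = 1, A_9 = 1. Minimum distance d = 2.

Enumerate all 2^4 = 16 messages m ∈ F_2^4.
For each, compute codeword c = mG in F_2^9, then tally its weight.
  m = 0000 → c = 000000000, weight = 0.
  m = 1000 → c = 010110110, weight = 5.
  m = 0100 → c = 000011111, weight = 5.
  m = 1100 → c = 010101001, weight = 4.
  m = 0010 → c = 111110011, weight = 7.
  m = 1010 → c = 101000101, weight = 4.
  m = 0110 → c = 111101100, weight = 6.
  m = 1110 → c = 101011010, weight = 5.
  m = 0001 → c = 010100101, weight = 4.
  m = 1001 → c = 000010011, weight = 3.
  m = 0101 → c = 010111010, weight = 5.
  m = 1101 → c = 000001100, weight = 2.
  m = 0011 → c = 101010110, weight = 5.
  m = 1011 → c = 111100000, weight = 4.
  m = 0111 → c = 101001001, weight = 4.
  m = 1111 → c = 111111111, weight = 9.
Tally weights:
  weight 0: 1 codewords.
  weight 2: 1 codewords.
  weight 3: 1 codewords.
  weight 4: 5 codewords.
  weight 5: 5 codewords.
  weight 6: 1 codewords.
  weight 7: 1 codewords.
  weight 9: 1 codewords.
Minimum distance d = smallest w > 0 with A_w > 0 = 2.
Sanity: Σ A_w = 16 = 2^4 = 16 ✓.


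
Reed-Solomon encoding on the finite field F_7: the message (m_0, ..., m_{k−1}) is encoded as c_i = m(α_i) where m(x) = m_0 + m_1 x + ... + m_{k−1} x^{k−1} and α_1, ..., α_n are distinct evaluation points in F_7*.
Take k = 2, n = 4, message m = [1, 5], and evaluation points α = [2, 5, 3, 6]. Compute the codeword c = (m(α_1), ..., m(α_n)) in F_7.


c = [4, 5, 2, 3]

Message polynomial: m(x) = 1 + 5·x (mod 7).
For each evaluation point α_i, compute m(α_i) mod 7:
  α_1 = 2: Horner steps 5 → 4, so m(2) = 4.
  α_2 = 5: Horner steps 5 → 5, so m(5) = 5.
  α_3 = 3: Horner steps 5 → 2, so m(3) = 2.
  α_4 = 6: Horner steps 5 → 3, so m(6) = 3.
Codeword c = [4, 5, 2, 3] ∈ F_7^4.


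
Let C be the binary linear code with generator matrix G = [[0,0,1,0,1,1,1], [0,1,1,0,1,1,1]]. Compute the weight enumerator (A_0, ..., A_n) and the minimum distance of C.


Weight distribution: A_0 = 1, A_1 = 1, A_4 = 1, A_5 = 1. Minimum distance d = 1.

Enumerate all 2^2 = 4 messages m ∈ F_2^2.
For each, compute codeword c = mG in F_2^7, then tally its weight.
  m = 00 → c = 0000000, weight = 0.
  m = 10 → c = 0010111, weight = 4.
  m = 01 → c = 0110111, weight = 5.
  m = 11 → c = 0100000, weight = 1.
Tally weights:
  weight 0: 1 codewords.
  weight 1: 1 codewords.
  weight 4: 1 codewords.
  weight 5: 1 codewords.
Minimum distance d = smallest w > 0 with A_w > 0 = 1.
Sanity: Σ A_w = 4 = 2^2 = 4 ✓.


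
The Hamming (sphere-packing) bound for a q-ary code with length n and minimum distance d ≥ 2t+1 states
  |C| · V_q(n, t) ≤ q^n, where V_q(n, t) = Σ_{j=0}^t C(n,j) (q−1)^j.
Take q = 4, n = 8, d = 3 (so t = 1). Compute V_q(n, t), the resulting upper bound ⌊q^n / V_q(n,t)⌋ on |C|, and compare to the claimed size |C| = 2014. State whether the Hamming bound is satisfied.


V_q(n, t) = 25, q^n = 65536, Hamming bound = 2621, |C| = 2014 ≤ bound (satisfied).

Step 1: Compute V_q(n, t) = Σ_{j=0}^1 C(n, j) (q−1)^j.
  j = 0: C(8,0)·(3)^0 = 1·1 = 1.
  j = 1: C(8,1)·(3)^1 = 8·3 = 24.
  V_q(n, t) = 1 + 24 = 25.
Step 2: q^n = 4^8 = 65536.
Step 3: Hamming bound ⌊q^n / V_q(n,t)⌋ = ⌊65536/25⌋ = 2621.
Step 4: Compare |C| = 2014 to 2621: satisfied.
The claimed |C| lies below the Hamming bound.


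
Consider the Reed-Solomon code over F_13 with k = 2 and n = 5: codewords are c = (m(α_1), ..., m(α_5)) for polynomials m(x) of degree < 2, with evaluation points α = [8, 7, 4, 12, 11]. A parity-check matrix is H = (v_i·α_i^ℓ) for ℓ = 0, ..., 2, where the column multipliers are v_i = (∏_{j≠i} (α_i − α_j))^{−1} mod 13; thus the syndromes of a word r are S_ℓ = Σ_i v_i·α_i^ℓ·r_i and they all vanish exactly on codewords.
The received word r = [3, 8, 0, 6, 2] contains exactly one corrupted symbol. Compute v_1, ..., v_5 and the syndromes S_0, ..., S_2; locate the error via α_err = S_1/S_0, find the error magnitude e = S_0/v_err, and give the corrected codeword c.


S = (7, 10, 5), error at position 2, error magnitude e = 9, c = [3, 12, 0, 6, 2].

Step 1: column multipliers v_i = (∏_{j≠i}(α_i − α_j))^{−1} mod 13.
  i = 1 (α = 8): (8−7)(8−4)(8−12)(8−11) = 1·4·(−4)·(−3) = 48 ≡ 9, so v_1 = 9^{−1} = 3 (mod 13).
  i = 2 (α = 7): (7−8)(7−4)(7−12)(7−11) = (−1)·3·(−5)·(−4) = −60 ≡ 5, so v_2 = 5^{−1} = 8 (mod 13).
  i = 3 (α = 4): (4−8)(4−7)(4−12)(4−11) = (−4)·(−3)·(−8)·(−7) = 672 ≡ 9, so v_3 = 9^{−1} = 3 (mod 13).
  i = 4 (α = 12): (12−8)(12−7)(12−4)(12−11) = 4·5·8·1 = 160 ≡ 4, so v_4 = 4^{−1} = 10 (mod 13).
  i = 5 (α = 11): (11−8)(11−7)(11−4)(11−12) = 3·4·7·(−1) = −84 ≡ 7, so v_5 = 7^{−1} = 2 (mod 13).
  v = [3, 8, 3, 10, 2].
Step 2: syndromes of r = [3, 8, 0, 6, 2] (all sums mod 13).
  S_0 = Σ v_i r_i = 3·3 + 8·8 + 3·0 + 10·6 + 2·2 = 137 ≡ 7.
  S_1 = Σ v_i α_i r_i = 3·8·3 + 8·7·8 + 3·4·0 + 10·12·6 + 2·11·2 = 1284 ≡ 10.
  α_i^2 mod 13 = [12, 10, 3, 1, 4].
  S_2 = Σ v_i α_i^2 r_i = 3·12·3 + 8·10·8 + 3·3·0 + 10·1·6 + 2·4·2 = 824 ≡ 5.
  S = (7, 10, 5) ≠ 0, so r is not a codeword (an error is present).
Step 3: locate the error. For a single error e at position i, S_ℓ = v_i·e·α_i^ℓ, so α_err = S_1/S_0.
  S_0^{−1} = 7^{−1} = 2 (mod 13), so α_err = 10·2 = 20 ≡ 7 = α_2. Error position i = 2.
  Consistency check: S_2/S_1 = 5·4 = 20 ≡ 7 = α_err ✓ (single-error assumption holds).
Step 4: error magnitude e = S_0/v_2 = S_0·∏_{j≠2}(α_2 − α_j) = 7·5 = 35 ≡ 9 (mod 13).
Step 5: correct position 2: c_2 = r_2 − e = 8 − 9 ≡ 12 (mod 13). Hence c = [3, 12, 0, 6, 2].
  Check: interpolating c through the α_i gives m(x) = 10 + 4·x (degree < 2) with m(α_i) = c_i for every i, so c is indeed a codeword.


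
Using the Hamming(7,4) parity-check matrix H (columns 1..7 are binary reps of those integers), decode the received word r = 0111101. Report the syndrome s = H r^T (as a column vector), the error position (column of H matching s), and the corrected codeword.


s = (1, 1, 1)^T, error position = 7, corrected codeword c = 0111100

Compute s = H r^T mod 2 one row at a time:
  s_1 = 1 + 1 + 0 + 1 = 3 ≡ 1 (mod 2).
  s_2 = 1 + 1 + 0 + 1 = 3 ≡ 1 (mod 2).
  s_3 = 0 + 1 + 1 + 1 = 3 ≡ 1 (mod 2).
s = (1, 1, 1)^T — this equals column 7 of H (binary 111), so error is at position 7.
Correct: flip bit 7 of r = 0111101 to get c = 0111100.
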